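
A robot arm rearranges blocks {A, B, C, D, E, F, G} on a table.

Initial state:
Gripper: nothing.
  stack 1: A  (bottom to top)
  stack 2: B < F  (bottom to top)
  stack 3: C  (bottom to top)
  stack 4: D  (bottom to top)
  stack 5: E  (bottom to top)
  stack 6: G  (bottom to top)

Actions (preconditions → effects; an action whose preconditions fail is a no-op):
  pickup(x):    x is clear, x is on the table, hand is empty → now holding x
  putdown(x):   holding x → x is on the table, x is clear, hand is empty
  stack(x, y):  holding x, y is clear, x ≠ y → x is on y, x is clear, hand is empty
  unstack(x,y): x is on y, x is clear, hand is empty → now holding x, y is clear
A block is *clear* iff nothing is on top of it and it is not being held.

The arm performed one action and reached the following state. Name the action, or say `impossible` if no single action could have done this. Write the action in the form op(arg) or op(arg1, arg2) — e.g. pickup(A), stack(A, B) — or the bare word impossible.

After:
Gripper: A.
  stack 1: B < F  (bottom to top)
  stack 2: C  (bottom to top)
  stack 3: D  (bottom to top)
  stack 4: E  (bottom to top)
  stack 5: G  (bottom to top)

pickup(A)

target: towers=[B/F; C; D; E; G] holding=A
     unstack(F, B) → towers=[A; B; C; D; E; G] holding=F
         pickup(G) → towers=[A; B/F; C; D; E] holding=G
         pickup(D) → towers=[A; B/F; C; E; G] holding=D
         pickup(A) → towers=[B/F; C; D; E; G] holding=A  ← match
         pickup(E) → towers=[A; B/F; C; D; G] holding=E
         pickup(C) → towers=[A; B/F; D; E; G] holding=C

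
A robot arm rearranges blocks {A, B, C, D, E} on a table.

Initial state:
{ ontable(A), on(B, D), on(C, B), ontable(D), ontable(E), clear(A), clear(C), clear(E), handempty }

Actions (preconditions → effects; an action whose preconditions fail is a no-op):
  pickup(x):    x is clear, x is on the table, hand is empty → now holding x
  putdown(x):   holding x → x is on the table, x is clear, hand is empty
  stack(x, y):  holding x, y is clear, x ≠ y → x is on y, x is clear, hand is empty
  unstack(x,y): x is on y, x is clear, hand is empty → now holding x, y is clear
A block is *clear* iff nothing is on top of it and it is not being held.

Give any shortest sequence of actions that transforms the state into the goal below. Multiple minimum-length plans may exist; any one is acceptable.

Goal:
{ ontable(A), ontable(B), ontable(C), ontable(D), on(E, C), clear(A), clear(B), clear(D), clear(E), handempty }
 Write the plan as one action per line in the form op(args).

unstack(C, B)
putdown(C)
unstack(B, D)
putdown(B)
pickup(E)
stack(E, C)

step 1 (unstack(C, B)): towers=[A; D/B; E] holding=C
step 2 (putdown(C)): towers=[A; C; D/B; E] holding=-
step 3 (unstack(B, D)): towers=[A; C; D; E] holding=B
step 4 (putdown(B)): towers=[A; B; C; D; E] holding=-
step 5 (pickup(E)): towers=[A; B; C; D] holding=E
step 6 (stack(E, C)): towers=[A; B; C/E; D] holding=-
goal check: towers=[A; B; C/E; D] holding=- — reached (length 6, optimal by BFS)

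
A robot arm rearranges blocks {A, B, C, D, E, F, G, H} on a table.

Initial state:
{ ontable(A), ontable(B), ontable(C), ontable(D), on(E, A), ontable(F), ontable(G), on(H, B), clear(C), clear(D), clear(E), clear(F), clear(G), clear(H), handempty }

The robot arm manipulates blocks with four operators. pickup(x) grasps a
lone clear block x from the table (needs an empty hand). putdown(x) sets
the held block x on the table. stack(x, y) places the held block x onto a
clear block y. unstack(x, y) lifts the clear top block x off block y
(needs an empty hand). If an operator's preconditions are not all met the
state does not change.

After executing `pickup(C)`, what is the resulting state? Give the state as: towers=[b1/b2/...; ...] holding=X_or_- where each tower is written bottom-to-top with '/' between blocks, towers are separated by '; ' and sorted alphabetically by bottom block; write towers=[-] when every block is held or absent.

before: towers=[A/E; B/H; C; D; F; G] holding=-
pre[pickup(C)]: clear(C) ✓, ontable(C) ✓, handempty ✓
all met → apply pickup(C)
after:  towers=[A/E; B/H; D; F; G] holding=C

towers=[A/E; B/H; D; F; G] holding=C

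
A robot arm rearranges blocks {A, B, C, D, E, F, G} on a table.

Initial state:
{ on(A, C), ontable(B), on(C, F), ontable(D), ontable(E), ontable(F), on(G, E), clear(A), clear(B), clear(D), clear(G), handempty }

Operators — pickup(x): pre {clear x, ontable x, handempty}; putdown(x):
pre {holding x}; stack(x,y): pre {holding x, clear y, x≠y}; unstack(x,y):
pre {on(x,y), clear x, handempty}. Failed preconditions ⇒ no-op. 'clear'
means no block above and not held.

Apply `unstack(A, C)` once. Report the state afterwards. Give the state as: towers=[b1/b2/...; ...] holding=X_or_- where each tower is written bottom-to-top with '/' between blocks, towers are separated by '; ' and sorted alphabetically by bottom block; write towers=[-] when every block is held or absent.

before: towers=[B; D; E/G; F/C/A] holding=-
pre[unstack(A, C)]: on(A,C) ✓, clear(A) ✓, handempty ✓
all met → apply unstack(A, C)
after:  towers=[B; D; E/G; F/C] holding=A

towers=[B; D; E/G; F/C] holding=A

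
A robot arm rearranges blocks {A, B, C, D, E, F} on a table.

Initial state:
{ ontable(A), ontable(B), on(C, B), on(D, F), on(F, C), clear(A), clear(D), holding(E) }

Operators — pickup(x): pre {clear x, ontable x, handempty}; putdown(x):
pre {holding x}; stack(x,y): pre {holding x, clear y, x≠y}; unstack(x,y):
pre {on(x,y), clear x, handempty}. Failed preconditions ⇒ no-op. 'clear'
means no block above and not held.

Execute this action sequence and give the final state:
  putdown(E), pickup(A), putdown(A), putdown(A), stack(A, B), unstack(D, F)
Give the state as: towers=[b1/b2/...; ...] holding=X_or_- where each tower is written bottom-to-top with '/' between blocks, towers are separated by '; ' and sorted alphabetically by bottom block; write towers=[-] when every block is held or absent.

towers=[A; B/C/F; E] holding=D

step 1 (putdown(E)): towers=[A; B/C/F/D; E] holding=-
step 2 (pickup(A)): towers=[B/C/F/D; E] holding=A
step 3 (putdown(A)): towers=[A; B/C/F/D; E] holding=-
step 4 (putdown(A)) [no-op]: towers=[A; B/C/F/D; E] holding=-
step 5 (stack(A, B)) [no-op]: towers=[A; B/C/F/D; E] holding=-
step 6 (unstack(D, F)): towers=[A; B/C/F; E] holding=D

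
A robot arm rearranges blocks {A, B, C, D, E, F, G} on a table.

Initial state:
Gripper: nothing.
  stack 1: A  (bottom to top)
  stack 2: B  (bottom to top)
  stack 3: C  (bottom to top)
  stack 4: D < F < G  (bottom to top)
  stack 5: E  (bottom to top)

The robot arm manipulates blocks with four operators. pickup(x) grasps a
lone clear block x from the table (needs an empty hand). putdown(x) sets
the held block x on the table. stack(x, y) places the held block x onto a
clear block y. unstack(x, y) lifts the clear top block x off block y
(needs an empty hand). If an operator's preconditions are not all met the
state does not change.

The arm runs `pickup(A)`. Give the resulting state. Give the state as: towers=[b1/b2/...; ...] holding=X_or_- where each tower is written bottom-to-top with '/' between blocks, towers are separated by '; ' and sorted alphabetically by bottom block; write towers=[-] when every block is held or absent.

towers=[B; C; D/F/G; E] holding=A

before: towers=[A; B; C; D/F/G; E] holding=-
pre[pickup(A)]: clear(A) ✓, ontable(A) ✓, handempty ✓
all met → apply pickup(A)
after:  towers=[B; C; D/F/G; E] holding=A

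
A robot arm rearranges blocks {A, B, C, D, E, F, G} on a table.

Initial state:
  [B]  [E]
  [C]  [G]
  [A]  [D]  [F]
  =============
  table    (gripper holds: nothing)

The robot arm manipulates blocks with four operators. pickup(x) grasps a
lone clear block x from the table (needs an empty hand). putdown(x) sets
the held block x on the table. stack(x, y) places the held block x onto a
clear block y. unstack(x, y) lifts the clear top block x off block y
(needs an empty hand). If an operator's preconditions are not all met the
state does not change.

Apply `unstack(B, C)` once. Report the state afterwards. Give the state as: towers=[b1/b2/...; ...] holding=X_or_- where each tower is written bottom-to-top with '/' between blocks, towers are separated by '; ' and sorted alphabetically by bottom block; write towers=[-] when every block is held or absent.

before: towers=[A/C/B; D/G/E; F] holding=-
pre[unstack(B, C)]: on(B,C) ✓, clear(B) ✓, handempty ✓
all met → apply unstack(B, C)
after:  towers=[A/C; D/G/E; F] holding=B

towers=[A/C; D/G/E; F] holding=B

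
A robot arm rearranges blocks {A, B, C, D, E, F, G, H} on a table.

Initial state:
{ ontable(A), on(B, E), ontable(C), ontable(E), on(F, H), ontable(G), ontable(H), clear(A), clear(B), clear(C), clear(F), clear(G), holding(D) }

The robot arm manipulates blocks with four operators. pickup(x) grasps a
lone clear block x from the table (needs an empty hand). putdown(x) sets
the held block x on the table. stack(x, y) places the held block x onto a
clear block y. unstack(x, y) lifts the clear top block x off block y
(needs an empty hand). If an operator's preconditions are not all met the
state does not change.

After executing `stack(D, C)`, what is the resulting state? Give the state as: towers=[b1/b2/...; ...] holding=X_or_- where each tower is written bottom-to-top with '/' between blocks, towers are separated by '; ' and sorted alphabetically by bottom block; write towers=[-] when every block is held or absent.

before: towers=[A; C; E/B; G; H/F] holding=D
pre[stack(D, C)]: holding(D) ✓, clear(C) ✓, D≠C ✓
all met → apply stack(D, C)
after:  towers=[A; C/D; E/B; G; H/F] holding=-

towers=[A; C/D; E/B; G; H/F] holding=-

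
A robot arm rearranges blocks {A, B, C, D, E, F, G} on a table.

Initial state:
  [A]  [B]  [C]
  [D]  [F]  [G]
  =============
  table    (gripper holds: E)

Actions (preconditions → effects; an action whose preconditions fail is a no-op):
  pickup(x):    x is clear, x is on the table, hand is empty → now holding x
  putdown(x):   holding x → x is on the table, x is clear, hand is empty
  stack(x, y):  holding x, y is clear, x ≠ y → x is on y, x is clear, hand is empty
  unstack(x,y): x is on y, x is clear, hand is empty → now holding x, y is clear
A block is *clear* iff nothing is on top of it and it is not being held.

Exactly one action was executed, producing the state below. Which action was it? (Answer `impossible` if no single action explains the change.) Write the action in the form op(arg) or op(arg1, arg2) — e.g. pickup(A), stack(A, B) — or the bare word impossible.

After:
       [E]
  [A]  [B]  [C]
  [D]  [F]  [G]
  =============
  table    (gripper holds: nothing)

stack(E, B)

target: towers=[D/A; F/B/E; G/C] holding=-
        putdown(E) → towers=[D/A; E; F/B; G/C] holding=-
       stack(E, B) → towers=[D/A; F/B/E; G/C] holding=-  ← match
       stack(E, A) → towers=[D/A/E; F/B; G/C] holding=-
       stack(E, C) → towers=[D/A; F/B; G/C/E] holding=-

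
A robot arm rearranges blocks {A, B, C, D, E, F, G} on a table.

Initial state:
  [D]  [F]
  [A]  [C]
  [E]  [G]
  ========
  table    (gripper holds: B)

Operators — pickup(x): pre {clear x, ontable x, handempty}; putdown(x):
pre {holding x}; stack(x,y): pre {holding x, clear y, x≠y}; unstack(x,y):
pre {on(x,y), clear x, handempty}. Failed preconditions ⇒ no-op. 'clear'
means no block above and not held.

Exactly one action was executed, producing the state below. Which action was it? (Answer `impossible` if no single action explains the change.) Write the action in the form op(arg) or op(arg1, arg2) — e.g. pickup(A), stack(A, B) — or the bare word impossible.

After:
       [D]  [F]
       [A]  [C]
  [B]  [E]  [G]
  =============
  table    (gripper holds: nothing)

target: towers=[B; E/A/D; G/C/F] holding=-
        putdown(B) → towers=[B; E/A/D; G/C/F] holding=-  ← match
       stack(B, F) → towers=[E/A/D; G/C/F/B] holding=-
       stack(B, D) → towers=[E/A/D/B; G/C/F] holding=-

putdown(B)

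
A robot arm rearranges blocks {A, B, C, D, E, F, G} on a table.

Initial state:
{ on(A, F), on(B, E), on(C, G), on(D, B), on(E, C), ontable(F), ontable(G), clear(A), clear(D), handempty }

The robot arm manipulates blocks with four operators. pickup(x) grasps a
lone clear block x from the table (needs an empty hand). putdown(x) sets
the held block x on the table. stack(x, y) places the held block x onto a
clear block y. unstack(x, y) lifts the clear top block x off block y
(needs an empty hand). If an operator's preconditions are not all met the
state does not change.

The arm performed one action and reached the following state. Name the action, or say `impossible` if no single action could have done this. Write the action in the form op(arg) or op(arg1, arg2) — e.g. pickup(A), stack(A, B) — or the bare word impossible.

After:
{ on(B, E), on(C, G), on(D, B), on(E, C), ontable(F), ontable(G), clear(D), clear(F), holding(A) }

target: towers=[F; G/C/E/B/D] holding=A
     unstack(D, B) → towers=[F/A; G/C/E/B] holding=D
     unstack(A, F) → towers=[F; G/C/E/B/D] holding=A  ← match

unstack(A, F)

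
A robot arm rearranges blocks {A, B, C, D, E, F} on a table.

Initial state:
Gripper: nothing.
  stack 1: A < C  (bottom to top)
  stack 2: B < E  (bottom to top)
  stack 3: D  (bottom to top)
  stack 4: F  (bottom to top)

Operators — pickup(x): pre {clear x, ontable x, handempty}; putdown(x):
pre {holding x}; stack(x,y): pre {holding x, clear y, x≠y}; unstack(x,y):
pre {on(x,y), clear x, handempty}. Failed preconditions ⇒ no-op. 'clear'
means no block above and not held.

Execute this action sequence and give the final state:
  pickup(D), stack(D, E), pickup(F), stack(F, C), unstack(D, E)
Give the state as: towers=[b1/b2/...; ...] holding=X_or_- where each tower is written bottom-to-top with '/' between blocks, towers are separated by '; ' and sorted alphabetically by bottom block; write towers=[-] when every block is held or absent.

towers=[A/C/F; B/E] holding=D

step 1 (pickup(D)): towers=[A/C; B/E; F] holding=D
step 2 (stack(D, E)): towers=[A/C; B/E/D; F] holding=-
step 3 (pickup(F)): towers=[A/C; B/E/D] holding=F
step 4 (stack(F, C)): towers=[A/C/F; B/E/D] holding=-
step 5 (unstack(D, E)): towers=[A/C/F; B/E] holding=D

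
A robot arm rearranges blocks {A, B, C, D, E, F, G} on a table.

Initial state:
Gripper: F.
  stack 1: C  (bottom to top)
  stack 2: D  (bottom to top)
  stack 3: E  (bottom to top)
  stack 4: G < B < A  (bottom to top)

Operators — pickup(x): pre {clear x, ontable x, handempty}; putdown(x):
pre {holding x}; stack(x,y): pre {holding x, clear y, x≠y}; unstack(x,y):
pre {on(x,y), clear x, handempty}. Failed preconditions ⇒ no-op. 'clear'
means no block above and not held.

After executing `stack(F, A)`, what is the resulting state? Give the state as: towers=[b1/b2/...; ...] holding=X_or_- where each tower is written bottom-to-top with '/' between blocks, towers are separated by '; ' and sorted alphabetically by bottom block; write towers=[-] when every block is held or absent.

towers=[C; D; E; G/B/A/F] holding=-

before: towers=[C; D; E; G/B/A] holding=F
pre[stack(F, A)]: holding(F) ok, clear(A) ok, F≠A ok
all met → apply stack(F, A)
after:  towers=[C; D; E; G/B/A/F] holding=-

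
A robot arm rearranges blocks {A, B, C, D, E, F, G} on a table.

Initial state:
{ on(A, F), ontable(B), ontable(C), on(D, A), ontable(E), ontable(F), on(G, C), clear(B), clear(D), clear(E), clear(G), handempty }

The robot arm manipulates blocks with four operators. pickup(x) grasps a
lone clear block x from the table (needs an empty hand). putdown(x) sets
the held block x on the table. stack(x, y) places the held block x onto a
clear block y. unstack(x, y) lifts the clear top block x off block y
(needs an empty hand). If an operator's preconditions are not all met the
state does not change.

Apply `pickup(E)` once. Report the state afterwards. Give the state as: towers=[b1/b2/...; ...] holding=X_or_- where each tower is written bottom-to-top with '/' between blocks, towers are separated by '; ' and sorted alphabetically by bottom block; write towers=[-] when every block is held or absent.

before: towers=[B; C/G; E; F/A/D] holding=-
pre[pickup(E)]: clear(E) ✓, ontable(E) ✓, handempty ✓
all met → apply pickup(E)
after:  towers=[B; C/G; F/A/D] holding=E

towers=[B; C/G; F/A/D] holding=E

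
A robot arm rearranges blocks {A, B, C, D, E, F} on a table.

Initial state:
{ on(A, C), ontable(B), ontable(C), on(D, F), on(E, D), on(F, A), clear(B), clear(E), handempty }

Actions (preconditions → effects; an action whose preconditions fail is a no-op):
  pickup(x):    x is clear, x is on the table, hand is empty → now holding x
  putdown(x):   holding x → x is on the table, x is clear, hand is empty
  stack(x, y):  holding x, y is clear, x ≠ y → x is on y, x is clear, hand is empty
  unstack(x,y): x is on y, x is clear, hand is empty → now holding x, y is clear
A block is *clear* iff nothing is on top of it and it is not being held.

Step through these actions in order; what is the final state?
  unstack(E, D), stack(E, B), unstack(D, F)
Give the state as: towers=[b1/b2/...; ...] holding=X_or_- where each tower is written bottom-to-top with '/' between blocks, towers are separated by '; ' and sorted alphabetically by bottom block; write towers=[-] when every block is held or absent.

towers=[B/E; C/A/F] holding=D

step 1 (unstack(E, D)): towers=[B; C/A/F/D] holding=E
step 2 (stack(E, B)): towers=[B/E; C/A/F/D] holding=-
step 3 (unstack(D, F)): towers=[B/E; C/A/F] holding=D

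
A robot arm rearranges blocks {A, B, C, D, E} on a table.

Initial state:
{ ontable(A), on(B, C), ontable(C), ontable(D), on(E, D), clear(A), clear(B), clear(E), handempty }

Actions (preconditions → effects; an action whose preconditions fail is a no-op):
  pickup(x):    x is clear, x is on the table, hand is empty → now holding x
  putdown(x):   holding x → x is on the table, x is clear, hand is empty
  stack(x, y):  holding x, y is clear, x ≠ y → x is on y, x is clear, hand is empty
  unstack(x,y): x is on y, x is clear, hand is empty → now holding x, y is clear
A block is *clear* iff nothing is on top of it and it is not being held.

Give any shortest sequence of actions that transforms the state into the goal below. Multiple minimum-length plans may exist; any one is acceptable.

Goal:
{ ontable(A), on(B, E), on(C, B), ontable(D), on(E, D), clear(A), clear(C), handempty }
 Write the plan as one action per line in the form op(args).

step 1 (unstack(B, C)): towers=[A; C; D/E] holding=B
step 2 (stack(B, E)): towers=[A; C; D/E/B] holding=-
step 3 (pickup(C)): towers=[A; D/E/B] holding=C
step 4 (stack(C, B)): towers=[A; D/E/B/C] holding=-
goal check: towers=[A; D/E/B/C] holding=- — reached (length 4, optimal by BFS)

unstack(B, C)
stack(B, E)
pickup(C)
stack(C, B)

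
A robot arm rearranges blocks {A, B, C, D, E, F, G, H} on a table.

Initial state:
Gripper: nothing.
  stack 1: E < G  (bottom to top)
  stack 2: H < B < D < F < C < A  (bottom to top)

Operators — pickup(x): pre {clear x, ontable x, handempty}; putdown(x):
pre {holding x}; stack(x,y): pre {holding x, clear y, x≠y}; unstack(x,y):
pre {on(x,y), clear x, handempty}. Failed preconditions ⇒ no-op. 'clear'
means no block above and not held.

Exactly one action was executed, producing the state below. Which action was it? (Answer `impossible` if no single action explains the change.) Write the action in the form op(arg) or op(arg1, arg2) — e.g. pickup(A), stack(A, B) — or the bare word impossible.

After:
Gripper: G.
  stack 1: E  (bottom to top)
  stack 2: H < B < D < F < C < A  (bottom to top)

unstack(G, E)

target: towers=[E; H/B/D/F/C/A] holding=G
     unstack(G, E) → towers=[E; H/B/D/F/C/A] holding=G  ← match
     unstack(A, C) → towers=[E/G; H/B/D/F/C] holding=A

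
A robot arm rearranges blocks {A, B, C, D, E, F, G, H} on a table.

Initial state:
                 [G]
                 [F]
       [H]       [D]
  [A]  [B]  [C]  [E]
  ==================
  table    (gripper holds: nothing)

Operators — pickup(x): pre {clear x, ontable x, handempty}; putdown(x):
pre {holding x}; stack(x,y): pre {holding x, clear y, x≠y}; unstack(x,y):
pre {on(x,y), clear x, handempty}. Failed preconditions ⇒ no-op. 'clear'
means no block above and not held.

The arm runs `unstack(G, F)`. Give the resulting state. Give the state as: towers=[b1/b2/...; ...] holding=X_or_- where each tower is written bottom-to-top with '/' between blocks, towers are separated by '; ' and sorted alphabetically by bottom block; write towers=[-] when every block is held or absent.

before: towers=[A; B/H; C; E/D/F/G] holding=-
pre[unstack(G, F)]: on(G,F) ok, clear(G) ok, handempty ok
all met → apply unstack(G, F)
after:  towers=[A; B/H; C; E/D/F] holding=G

towers=[A; B/H; C; E/D/F] holding=G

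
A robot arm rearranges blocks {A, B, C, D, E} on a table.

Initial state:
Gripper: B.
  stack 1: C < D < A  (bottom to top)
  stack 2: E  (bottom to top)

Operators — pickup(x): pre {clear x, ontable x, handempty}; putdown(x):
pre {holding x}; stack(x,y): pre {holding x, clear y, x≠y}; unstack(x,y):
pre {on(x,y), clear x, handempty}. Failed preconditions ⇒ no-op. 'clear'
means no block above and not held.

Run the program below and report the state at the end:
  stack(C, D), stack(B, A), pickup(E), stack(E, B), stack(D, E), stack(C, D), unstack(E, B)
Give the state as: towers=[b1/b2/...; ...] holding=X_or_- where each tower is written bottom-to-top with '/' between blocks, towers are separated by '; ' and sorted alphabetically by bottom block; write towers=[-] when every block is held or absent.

step 1 (stack(C, D)) [no-op]: towers=[C/D/A; E] holding=B
step 2 (stack(B, A)): towers=[C/D/A/B; E] holding=-
step 3 (pickup(E)): towers=[C/D/A/B] holding=E
step 4 (stack(E, B)): towers=[C/D/A/B/E] holding=-
step 5 (stack(D, E)) [no-op]: towers=[C/D/A/B/E] holding=-
step 6 (stack(C, D)) [no-op]: towers=[C/D/A/B/E] holding=-
step 7 (unstack(E, B)): towers=[C/D/A/B] holding=E

towers=[C/D/A/B] holding=E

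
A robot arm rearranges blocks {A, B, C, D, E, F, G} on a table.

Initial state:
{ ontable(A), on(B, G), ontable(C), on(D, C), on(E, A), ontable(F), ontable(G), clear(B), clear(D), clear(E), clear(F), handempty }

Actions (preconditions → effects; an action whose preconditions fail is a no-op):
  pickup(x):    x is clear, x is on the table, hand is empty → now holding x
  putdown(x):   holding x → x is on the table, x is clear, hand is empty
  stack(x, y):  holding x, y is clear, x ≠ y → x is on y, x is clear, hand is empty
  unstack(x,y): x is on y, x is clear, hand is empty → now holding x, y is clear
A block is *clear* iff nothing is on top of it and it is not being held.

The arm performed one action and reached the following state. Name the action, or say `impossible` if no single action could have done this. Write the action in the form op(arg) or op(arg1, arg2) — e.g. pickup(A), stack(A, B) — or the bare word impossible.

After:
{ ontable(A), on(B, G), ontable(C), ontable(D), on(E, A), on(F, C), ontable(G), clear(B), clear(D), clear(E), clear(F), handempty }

impossible

target: towers=[A/E; C/F; D; G/B] holding=-
     unstack(B, G) → towers=[A/E; C/D; F; G] holding=B
         pickup(F) → towers=[A/E; C/D; G/B] holding=F
     unstack(D, C) → towers=[A/E; C; F; G/B] holding=D
     unstack(E, A) → towers=[A; C/D; F; G/B] holding=E
none of the 4 applicable actions match → impossible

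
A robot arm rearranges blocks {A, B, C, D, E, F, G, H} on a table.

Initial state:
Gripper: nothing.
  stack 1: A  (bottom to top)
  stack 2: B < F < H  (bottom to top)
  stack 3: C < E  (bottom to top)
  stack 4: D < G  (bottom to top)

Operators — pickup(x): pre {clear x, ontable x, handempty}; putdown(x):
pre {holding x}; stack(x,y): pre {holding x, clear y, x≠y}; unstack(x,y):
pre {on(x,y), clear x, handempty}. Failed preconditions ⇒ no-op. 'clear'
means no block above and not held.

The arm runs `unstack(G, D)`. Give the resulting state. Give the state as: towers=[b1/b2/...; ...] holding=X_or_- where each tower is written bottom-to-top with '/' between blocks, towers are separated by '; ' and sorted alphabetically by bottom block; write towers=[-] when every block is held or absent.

towers=[A; B/F/H; C/E; D] holding=G

before: towers=[A; B/F/H; C/E; D/G] holding=-
pre[unstack(G, D)]: on(G,D) ok, clear(G) ok, handempty ok
all met → apply unstack(G, D)
after:  towers=[A; B/F/H; C/E; D] holding=G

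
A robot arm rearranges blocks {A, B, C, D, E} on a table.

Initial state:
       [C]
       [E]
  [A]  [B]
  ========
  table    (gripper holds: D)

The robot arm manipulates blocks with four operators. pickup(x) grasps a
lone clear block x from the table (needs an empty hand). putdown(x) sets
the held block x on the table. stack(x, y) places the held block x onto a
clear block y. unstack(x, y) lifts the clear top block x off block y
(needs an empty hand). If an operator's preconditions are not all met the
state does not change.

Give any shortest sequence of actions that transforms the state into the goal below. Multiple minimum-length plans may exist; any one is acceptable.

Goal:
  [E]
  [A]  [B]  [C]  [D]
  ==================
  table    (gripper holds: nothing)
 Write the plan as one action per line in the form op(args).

putdown(D)
unstack(C, E)
putdown(C)
unstack(E, B)
stack(E, A)

step 1 (putdown(D)): towers=[A; B/E/C; D] holding=-
step 2 (unstack(C, E)): towers=[A; B/E; D] holding=C
step 3 (putdown(C)): towers=[A; B/E; C; D] holding=-
step 4 (unstack(E, B)): towers=[A; B; C; D] holding=E
step 5 (stack(E, A)): towers=[A/E; B; C; D] holding=-
goal check: towers=[A/E; B; C; D] holding=- — reached (length 5, optimal by BFS)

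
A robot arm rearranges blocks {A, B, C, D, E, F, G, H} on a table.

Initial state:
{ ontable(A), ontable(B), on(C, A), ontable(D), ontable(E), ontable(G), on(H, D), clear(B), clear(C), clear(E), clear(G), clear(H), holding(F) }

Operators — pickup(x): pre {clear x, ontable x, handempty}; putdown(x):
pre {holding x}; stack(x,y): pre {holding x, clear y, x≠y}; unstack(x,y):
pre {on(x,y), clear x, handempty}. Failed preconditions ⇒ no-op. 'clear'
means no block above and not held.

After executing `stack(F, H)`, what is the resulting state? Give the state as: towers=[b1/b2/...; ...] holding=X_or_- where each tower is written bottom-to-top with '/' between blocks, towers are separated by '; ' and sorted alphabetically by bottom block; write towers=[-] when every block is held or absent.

before: towers=[A/C; B; D/H; E; G] holding=F
pre[stack(F, H)]: holding(F) yes, clear(H) yes, F≠H yes
all met → apply stack(F, H)
after:  towers=[A/C; B; D/H/F; E; G] holding=-

towers=[A/C; B; D/H/F; E; G] holding=-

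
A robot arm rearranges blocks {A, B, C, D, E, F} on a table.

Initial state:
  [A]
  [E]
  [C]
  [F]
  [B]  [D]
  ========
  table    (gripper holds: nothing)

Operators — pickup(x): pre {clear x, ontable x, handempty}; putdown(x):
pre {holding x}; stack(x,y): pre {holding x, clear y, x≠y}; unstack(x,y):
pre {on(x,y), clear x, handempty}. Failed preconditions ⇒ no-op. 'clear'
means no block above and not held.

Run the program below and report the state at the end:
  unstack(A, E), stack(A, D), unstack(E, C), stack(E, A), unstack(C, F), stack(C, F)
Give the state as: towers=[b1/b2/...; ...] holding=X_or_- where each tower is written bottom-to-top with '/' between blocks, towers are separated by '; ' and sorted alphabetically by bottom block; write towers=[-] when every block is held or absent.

step 1 (unstack(A, E)): towers=[B/F/C/E; D] holding=A
step 2 (stack(A, D)): towers=[B/F/C/E; D/A] holding=-
step 3 (unstack(E, C)): towers=[B/F/C; D/A] holding=E
step 4 (stack(E, A)): towers=[B/F/C; D/A/E] holding=-
step 5 (unstack(C, F)): towers=[B/F; D/A/E] holding=C
step 6 (stack(C, F)): towers=[B/F/C; D/A/E] holding=-

towers=[B/F/C; D/A/E] holding=-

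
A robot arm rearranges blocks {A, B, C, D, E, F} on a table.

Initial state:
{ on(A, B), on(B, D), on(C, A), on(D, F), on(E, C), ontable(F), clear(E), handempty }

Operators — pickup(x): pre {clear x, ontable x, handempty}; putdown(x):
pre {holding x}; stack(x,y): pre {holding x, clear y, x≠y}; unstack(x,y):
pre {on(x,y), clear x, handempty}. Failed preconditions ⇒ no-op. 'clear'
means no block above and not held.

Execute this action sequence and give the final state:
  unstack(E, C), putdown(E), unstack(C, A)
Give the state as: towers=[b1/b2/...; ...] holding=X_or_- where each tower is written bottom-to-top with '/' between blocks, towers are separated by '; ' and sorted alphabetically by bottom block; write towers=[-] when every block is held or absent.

towers=[E; F/D/B/A] holding=C

step 1 (unstack(E, C)): towers=[F/D/B/A/C] holding=E
step 2 (putdown(E)): towers=[E; F/D/B/A/C] holding=-
step 3 (unstack(C, A)): towers=[E; F/D/B/A] holding=C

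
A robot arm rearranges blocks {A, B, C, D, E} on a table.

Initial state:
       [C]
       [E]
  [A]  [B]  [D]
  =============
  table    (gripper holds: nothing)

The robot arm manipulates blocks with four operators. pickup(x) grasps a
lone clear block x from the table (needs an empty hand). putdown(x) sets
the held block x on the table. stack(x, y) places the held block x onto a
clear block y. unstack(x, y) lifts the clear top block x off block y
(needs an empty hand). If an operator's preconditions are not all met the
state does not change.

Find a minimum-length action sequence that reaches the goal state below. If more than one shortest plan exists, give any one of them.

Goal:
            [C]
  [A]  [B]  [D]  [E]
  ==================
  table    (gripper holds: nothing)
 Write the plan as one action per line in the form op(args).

unstack(C, E)
stack(C, D)
unstack(E, B)
putdown(E)

step 1 (unstack(C, E)): towers=[A; B/E; D] holding=C
step 2 (stack(C, D)): towers=[A; B/E; D/C] holding=-
step 3 (unstack(E, B)): towers=[A; B; D/C] holding=E
step 4 (putdown(E)): towers=[A; B; D/C; E] holding=-
goal check: towers=[A; B; D/C; E] holding=- — reached (length 4, optimal by BFS)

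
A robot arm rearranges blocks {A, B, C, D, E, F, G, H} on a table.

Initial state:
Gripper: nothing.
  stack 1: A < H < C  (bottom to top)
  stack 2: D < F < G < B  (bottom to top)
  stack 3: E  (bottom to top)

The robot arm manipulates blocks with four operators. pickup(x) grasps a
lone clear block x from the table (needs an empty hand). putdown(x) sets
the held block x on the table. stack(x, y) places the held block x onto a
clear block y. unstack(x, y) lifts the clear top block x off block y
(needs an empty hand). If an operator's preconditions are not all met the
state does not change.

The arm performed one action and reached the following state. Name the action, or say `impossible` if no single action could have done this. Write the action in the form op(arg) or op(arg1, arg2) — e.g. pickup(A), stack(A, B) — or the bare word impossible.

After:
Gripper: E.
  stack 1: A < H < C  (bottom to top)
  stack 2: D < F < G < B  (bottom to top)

pickup(E)

target: towers=[A/H/C; D/F/G/B] holding=E
         pickup(E) → towers=[A/H/C; D/F/G/B] holding=E  ← match
     unstack(B, G) → towers=[A/H/C; D/F/G; E] holding=B
     unstack(C, H) → towers=[A/H; D/F/G/B; E] holding=C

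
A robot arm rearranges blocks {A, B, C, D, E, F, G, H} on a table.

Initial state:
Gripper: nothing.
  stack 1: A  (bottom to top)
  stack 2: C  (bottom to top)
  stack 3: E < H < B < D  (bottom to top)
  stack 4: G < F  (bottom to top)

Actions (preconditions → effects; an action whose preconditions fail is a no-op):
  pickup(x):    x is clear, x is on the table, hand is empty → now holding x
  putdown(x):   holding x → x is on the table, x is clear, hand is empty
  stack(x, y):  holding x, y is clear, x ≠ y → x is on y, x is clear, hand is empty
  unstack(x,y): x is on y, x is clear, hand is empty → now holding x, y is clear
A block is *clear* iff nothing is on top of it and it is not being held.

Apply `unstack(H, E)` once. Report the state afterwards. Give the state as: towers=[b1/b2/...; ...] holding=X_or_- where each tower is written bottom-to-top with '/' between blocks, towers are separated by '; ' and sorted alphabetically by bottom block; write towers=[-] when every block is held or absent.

towers=[A; C; E/H/B/D; G/F] holding=-

before: towers=[A; C; E/H/B/D; G/F] holding=-
pre[unstack(H, E)]: on(H,E) ✓, clear(H) ✗, handempty ✓
clear(H) unmet → unstack(H, E) is a no-op
after:  towers=[A; C; E/H/B/D; G/F] holding=-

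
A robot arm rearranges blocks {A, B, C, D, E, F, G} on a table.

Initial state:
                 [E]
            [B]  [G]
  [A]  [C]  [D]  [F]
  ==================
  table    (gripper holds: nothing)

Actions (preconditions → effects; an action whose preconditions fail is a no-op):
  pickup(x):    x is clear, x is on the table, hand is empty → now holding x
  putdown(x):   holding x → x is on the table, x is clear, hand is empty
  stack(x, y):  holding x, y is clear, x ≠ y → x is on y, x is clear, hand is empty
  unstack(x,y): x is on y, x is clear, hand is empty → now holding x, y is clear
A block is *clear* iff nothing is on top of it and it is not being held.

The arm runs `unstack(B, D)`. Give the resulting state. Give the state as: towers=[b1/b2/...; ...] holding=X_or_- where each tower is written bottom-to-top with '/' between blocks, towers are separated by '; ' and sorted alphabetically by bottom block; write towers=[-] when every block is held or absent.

before: towers=[A; C; D/B; F/G/E] holding=-
pre[unstack(B, D)]: on(B,D) yes, clear(B) yes, handempty yes
all met → apply unstack(B, D)
after:  towers=[A; C; D; F/G/E] holding=B

towers=[A; C; D; F/G/E] holding=B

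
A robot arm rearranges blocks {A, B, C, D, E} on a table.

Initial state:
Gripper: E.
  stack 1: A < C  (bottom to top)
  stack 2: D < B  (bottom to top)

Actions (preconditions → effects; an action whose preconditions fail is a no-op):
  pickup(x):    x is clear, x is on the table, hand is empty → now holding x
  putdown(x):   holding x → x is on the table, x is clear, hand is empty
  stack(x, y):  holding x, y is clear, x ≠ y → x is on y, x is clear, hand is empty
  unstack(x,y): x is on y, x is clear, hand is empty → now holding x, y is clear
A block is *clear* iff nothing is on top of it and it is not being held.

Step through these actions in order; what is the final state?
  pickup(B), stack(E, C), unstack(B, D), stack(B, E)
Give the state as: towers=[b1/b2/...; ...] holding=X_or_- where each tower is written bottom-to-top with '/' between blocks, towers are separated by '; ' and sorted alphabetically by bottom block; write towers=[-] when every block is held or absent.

step 1 (pickup(B)) [no-op]: towers=[A/C; D/B] holding=E
step 2 (stack(E, C)): towers=[A/C/E; D/B] holding=-
step 3 (unstack(B, D)): towers=[A/C/E; D] holding=B
step 4 (stack(B, E)): towers=[A/C/E/B; D] holding=-

towers=[A/C/E/B; D] holding=-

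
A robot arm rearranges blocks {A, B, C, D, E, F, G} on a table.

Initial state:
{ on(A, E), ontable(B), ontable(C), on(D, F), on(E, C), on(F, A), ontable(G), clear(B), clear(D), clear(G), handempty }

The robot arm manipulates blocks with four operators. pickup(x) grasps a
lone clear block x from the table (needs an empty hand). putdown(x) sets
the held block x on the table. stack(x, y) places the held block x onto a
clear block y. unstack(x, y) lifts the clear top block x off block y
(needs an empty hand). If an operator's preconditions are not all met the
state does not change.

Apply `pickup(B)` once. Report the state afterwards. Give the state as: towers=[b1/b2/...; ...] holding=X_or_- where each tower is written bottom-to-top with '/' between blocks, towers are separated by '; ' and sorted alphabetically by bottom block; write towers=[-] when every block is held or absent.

before: towers=[B; C/E/A/F/D; G] holding=-
pre[pickup(B)]: clear(B) yes, ontable(B) yes, handempty yes
all met → apply pickup(B)
after:  towers=[C/E/A/F/D; G] holding=B

towers=[C/E/A/F/D; G] holding=B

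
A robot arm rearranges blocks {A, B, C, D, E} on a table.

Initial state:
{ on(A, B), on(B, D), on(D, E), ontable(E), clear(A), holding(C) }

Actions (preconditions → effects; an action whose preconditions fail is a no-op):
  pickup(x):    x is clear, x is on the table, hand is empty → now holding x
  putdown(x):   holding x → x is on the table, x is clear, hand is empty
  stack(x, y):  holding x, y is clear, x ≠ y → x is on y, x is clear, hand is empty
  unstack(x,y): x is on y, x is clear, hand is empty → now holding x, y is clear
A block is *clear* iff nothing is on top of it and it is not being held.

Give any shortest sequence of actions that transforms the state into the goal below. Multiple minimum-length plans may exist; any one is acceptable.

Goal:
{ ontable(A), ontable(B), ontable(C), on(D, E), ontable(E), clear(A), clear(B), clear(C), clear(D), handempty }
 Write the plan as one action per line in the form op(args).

putdown(C)
unstack(A, B)
putdown(A)
unstack(B, D)
putdown(B)

step 1 (putdown(C)): towers=[C; E/D/B/A] holding=-
step 2 (unstack(A, B)): towers=[C; E/D/B] holding=A
step 3 (putdown(A)): towers=[A; C; E/D/B] holding=-
step 4 (unstack(B, D)): towers=[A; C; E/D] holding=B
step 5 (putdown(B)): towers=[A; B; C; E/D] holding=-
goal check: towers=[A; B; C; E/D] holding=- — reached (length 5, optimal by BFS)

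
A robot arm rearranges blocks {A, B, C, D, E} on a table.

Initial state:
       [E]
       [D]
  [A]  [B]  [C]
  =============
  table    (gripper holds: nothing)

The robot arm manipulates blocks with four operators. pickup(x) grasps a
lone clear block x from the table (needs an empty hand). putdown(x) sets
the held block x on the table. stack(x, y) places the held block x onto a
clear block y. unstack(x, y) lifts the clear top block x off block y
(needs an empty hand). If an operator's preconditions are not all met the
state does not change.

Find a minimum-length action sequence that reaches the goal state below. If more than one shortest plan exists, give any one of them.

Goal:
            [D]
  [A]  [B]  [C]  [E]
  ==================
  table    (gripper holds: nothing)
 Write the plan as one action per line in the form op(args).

unstack(E, D)
putdown(E)
unstack(D, B)
stack(D, C)

step 1 (unstack(E, D)): towers=[A; B/D; C] holding=E
step 2 (putdown(E)): towers=[A; B/D; C; E] holding=-
step 3 (unstack(D, B)): towers=[A; B; C; E] holding=D
step 4 (stack(D, C)): towers=[A; B; C/D; E] holding=-
goal check: towers=[A; B; C/D; E] holding=- — reached (length 4, optimal by BFS)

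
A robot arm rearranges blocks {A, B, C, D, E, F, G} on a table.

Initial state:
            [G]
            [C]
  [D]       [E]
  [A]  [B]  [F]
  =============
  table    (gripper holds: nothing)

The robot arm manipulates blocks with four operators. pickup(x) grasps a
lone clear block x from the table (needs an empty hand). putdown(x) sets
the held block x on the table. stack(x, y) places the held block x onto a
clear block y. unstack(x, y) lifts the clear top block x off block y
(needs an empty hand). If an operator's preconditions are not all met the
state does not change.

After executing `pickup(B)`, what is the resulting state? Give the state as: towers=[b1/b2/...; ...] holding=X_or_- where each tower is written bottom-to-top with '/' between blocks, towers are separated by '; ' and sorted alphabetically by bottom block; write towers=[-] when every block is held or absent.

towers=[A/D; F/E/C/G] holding=B

before: towers=[A/D; B; F/E/C/G] holding=-
pre[pickup(B)]: clear(B) ok, ontable(B) ok, handempty ok
all met → apply pickup(B)
after:  towers=[A/D; F/E/C/G] holding=B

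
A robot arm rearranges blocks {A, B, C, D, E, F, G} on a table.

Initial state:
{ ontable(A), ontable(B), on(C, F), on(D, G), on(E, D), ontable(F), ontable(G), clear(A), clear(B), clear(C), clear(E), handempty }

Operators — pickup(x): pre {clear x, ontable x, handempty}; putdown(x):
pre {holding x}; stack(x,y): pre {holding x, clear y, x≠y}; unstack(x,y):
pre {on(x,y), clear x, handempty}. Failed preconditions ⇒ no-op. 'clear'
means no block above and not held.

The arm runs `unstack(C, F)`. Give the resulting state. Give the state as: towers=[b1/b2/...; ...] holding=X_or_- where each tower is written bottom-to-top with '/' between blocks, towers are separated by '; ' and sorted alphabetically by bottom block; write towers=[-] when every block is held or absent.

before: towers=[A; B; F/C; G/D/E] holding=-
pre[unstack(C, F)]: on(C,F) ✓, clear(C) ✓, handempty ✓
all met → apply unstack(C, F)
after:  towers=[A; B; F; G/D/E] holding=C

towers=[A; B; F; G/D/E] holding=C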